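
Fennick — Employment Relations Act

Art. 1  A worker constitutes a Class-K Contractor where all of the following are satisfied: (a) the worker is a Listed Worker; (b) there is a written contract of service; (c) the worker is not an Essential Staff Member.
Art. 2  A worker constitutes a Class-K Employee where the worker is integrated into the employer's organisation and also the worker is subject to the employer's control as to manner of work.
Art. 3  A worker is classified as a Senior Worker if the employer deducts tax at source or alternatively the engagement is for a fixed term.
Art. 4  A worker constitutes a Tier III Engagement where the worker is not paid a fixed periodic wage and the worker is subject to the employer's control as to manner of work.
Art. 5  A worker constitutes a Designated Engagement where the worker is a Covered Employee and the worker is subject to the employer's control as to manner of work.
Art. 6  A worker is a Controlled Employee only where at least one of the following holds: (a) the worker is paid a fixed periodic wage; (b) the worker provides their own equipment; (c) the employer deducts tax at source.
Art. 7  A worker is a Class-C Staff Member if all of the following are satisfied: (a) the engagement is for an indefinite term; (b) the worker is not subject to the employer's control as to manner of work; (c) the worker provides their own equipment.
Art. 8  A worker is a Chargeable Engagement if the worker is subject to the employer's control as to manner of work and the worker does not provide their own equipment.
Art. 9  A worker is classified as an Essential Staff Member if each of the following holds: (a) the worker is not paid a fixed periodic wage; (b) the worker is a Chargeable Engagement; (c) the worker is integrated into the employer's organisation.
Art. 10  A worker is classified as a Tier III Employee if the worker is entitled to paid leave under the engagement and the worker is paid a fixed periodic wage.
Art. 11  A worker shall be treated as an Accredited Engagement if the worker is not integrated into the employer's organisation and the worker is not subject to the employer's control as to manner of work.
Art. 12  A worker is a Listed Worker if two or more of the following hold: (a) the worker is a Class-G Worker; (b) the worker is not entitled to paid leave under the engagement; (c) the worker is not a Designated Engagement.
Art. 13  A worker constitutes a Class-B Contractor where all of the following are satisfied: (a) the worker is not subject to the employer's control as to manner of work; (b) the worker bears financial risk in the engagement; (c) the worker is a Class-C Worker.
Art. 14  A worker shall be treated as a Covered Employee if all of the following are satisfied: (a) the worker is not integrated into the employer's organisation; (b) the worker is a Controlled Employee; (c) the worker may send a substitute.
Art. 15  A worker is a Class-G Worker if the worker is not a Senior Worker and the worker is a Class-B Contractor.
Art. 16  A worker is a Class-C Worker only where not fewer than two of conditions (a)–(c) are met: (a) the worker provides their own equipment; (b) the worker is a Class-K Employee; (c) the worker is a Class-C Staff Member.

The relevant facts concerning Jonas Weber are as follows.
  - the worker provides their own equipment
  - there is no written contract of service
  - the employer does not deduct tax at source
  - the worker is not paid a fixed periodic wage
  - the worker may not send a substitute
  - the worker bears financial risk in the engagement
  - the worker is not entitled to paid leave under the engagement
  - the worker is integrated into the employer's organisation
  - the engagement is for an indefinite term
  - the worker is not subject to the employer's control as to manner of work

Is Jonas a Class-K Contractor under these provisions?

No

article 3 — Senior Worker: [the employer deducts tax at source? no] OR [the engagement is for a fixed term? no] → not satisfied.
article 2 — Class-K Employee: [the worker is integrated into the employer's organisation? yes] AND [the worker is subject to the employer's control as to manner of work? no] → not satisfied.
article 7 — Class-C Staff Member: [the engagement is for an indefinite term? yes] AND [the worker is not subject to the employer's control as to manner of work? yes] AND [the worker provides their own equipment? yes] → satisfied.
article 16 — Class-C Worker: the worker provides their own equipment? yes; Class-K Employee (article 2)? no; Class-C Staff Member (article 7)? yes — 2 of 3 hold (need ≥2) → satisfied.
article 13 — Class-B Contractor: [the worker is not subject to the employer's control as to manner of work? yes] AND [the worker bears financial risk in the engagement? yes] AND [Class-C Worker (article 16)? yes] → satisfied.
article 15 — Class-G Worker: [not a Senior Worker (article 3)? yes] AND [Class-B Contractor (article 13)? yes] → satisfied.
article 6 — Controlled Employee: [the worker is paid a fixed periodic wage? no] OR [the worker provides their own equipment? yes] OR [the employer deducts tax at source? no] → satisfied.
article 14 — Covered Employee: [the worker is not integrated into the employer's organisation? no] AND [Controlled Employee (article 6)? yes] AND [the worker may send a substitute? no] → not satisfied.
article 5 — Designated Engagement: [Covered Employee (article 14)? no] AND [the worker is subject to the employer's control as to manner of work? no] → not satisfied.
article 12 — Listed Worker: Class-G Worker (article 15)? yes; the worker is not entitled to paid leave under the engagement? yes; not a Designated Engagement (article 5)? yes — 3 of 3 hold (need ≥2) → satisfied.
article 8 — Chargeable Engagement: [the worker is subject to the employer's control as to manner of work? no] AND [the worker does not provide their own equipment? no] → not satisfied.
article 9 — Essential Staff Member: [the worker is not paid a fixed periodic wage? yes] AND [Chargeable Engagement (article 8)? no] AND [the worker is integrated into the employer's organisation? yes] → not satisfied.
article 1 — Class-K Contractor: [Listed Worker (article 12)? yes] AND [there is a written contract of service? no] AND [not an Essential Staff Member (article 9)? yes] → not satisfied.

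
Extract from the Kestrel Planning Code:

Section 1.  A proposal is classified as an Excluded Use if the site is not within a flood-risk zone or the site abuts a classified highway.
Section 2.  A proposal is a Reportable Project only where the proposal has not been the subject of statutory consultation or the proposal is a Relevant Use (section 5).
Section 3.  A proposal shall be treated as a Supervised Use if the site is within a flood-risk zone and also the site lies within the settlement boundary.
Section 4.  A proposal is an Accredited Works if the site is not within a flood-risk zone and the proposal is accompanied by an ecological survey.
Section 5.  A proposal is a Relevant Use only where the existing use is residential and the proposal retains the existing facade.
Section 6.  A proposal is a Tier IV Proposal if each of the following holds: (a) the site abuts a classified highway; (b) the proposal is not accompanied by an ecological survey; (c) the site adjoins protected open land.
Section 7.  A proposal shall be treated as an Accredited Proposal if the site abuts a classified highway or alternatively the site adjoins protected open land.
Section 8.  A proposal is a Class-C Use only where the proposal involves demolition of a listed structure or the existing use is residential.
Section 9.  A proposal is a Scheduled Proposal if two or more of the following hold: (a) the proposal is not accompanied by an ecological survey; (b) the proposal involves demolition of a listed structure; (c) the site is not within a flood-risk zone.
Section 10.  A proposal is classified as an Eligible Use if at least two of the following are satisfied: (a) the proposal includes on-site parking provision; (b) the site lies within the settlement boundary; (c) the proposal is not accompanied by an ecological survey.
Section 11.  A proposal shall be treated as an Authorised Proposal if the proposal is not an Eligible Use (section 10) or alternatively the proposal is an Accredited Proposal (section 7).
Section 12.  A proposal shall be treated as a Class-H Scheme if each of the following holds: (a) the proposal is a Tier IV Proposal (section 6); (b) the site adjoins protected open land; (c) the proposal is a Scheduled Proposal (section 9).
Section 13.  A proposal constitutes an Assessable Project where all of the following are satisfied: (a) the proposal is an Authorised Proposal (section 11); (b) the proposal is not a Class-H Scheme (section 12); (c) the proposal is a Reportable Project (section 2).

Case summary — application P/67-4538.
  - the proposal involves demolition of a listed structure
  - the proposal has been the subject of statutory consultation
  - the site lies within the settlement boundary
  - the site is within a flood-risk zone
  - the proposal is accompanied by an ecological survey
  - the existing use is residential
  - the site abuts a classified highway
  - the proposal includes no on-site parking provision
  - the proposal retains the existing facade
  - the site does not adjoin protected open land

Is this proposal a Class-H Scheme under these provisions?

section 6 — Tier IV Proposal: [the site abuts a classified highway? yes] AND [the proposal is not accompanied by an ecological survey? no] AND [the site adjoins protected open land? no] → not satisfied.
section 9 — Scheduled Proposal: the proposal is not accompanied by an ecological survey? no; the proposal involves demolition of a listed structure? yes; the site is not within a flood-risk zone? no — 1 of 3 hold (need ≥2) → not satisfied.
section 12 — Class-H Scheme: [Tier IV Proposal (section 6)? no] AND [the site adjoins protected open land? no] AND [Scheduled Proposal (section 9)? no] → not satisfied.

No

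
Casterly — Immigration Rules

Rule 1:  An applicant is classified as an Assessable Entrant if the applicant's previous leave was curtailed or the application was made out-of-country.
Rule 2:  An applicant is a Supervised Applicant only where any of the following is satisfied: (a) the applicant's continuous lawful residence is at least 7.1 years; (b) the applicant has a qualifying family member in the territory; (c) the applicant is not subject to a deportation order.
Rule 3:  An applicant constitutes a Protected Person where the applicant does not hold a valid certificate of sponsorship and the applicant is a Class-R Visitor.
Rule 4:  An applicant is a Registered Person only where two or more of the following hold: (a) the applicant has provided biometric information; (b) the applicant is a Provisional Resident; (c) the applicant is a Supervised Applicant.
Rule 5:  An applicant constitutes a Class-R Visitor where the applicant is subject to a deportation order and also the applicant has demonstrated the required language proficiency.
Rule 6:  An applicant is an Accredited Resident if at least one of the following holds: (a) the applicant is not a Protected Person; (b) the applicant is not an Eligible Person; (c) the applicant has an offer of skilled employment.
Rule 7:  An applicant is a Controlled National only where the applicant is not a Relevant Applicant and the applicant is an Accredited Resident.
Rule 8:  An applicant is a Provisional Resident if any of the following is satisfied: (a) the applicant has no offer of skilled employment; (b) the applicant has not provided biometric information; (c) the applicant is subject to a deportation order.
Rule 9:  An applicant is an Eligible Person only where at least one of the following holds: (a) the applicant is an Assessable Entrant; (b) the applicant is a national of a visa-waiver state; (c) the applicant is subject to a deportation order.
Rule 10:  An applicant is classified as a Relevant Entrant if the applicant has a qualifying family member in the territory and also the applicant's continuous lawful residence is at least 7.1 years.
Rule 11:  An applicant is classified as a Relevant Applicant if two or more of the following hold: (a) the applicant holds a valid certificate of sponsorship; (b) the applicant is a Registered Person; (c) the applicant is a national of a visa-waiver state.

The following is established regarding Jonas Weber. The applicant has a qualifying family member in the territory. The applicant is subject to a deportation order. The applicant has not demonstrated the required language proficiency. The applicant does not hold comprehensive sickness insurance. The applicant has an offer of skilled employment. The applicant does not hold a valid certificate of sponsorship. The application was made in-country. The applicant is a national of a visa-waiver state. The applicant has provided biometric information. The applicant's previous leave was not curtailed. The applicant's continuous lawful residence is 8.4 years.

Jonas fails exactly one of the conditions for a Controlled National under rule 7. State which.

Relevant Applicant

rule 8 — Provisional Resident: [the applicant has no offer of skilled employment? no] OR [the applicant has not provided biometric information? no] OR [the applicant is subject to a deportation order? yes] → satisfied.
rule 2 — Supervised Applicant: [applicant's continuous lawful residence: 8.4 years ≥ 7.1 years? yes] OR [the applicant has a qualifying family member in the territory? yes] OR [the applicant is not subject to a deportation order? no] → satisfied.
rule 4 — Registered Person: the applicant has provided biometric information? yes; Provisional Resident (rule 8)? yes; Supervised Applicant (rule 2)? yes — 3 of 3 hold (need ≥2) → satisfied.
rule 11 — Relevant Applicant: the applicant holds a valid certificate of sponsorship? no; Registered Person (rule 4)? yes; the applicant is a national of a visa-waiver state? yes — 2 of 3 hold (need ≥2) → satisfied.
rule 5 — Class-R Visitor: [the applicant is subject to a deportation order? yes] AND [the applicant has demonstrated the required language proficiency? no] → not satisfied.
rule 3 — Protected Person: [the applicant does not hold a valid certificate of sponsorship? yes] AND [Class-R Visitor (rule 5)? no] → not satisfied.
rule 1 — Assessable Entrant: [the applicant's previous leave was curtailed? no] OR [the application was made out-of-country? no] → not satisfied.
rule 9 — Eligible Person: [Assessable Entrant (rule 1)? no] OR [the applicant is a national of a visa-waiver state? yes] OR [the applicant is subject to a deportation order? yes] → satisfied.
rule 6 — Accredited Resident: [not a Protected Person (rule 3)? yes] OR [not an Eligible Person (rule 9)? no] OR [the applicant has an offer of skilled employment? yes] → satisfied.
rule 7 — Controlled National: [not a Relevant Applicant (rule 11)? no] AND [Accredited Resident (rule 6)? yes] → not satisfied.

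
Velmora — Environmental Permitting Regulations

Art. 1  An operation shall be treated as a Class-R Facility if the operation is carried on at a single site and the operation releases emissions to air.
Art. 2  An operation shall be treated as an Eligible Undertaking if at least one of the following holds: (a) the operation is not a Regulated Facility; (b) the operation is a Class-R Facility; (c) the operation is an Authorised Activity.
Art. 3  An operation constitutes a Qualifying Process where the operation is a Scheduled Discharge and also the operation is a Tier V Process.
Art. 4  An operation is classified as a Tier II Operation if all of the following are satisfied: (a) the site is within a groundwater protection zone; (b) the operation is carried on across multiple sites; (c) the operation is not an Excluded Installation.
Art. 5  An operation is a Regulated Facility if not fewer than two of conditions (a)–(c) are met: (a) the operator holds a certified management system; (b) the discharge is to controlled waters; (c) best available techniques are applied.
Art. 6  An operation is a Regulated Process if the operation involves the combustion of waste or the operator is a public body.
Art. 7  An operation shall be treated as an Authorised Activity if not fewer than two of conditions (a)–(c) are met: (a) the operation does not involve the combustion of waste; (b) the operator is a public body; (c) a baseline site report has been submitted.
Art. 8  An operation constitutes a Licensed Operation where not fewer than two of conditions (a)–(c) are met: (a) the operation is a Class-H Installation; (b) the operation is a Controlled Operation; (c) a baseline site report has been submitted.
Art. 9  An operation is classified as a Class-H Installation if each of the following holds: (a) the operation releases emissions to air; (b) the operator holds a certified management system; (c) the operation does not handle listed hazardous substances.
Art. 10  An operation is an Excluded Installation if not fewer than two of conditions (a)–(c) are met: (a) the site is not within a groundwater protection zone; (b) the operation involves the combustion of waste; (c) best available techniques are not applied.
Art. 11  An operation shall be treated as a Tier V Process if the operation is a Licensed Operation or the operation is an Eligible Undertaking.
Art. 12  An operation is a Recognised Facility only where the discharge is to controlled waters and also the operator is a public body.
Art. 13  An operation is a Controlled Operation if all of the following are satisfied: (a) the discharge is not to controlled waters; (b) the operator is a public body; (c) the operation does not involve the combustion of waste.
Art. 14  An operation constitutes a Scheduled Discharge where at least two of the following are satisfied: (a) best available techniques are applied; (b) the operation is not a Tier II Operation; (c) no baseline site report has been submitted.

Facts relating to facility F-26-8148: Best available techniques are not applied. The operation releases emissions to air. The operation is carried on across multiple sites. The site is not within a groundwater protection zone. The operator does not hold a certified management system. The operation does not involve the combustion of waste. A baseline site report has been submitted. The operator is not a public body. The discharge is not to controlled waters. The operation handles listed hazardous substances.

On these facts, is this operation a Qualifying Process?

No

Under article 10: the site is not within a groundwater protection zone? yes; the operation involves the combustion of waste? no; best available techniques are not applied? yes — 2 of 3 hold (need ≥2) → satisfied.
Under article 4: the site is within a groundwater protection zone? no; and the operation is carried on across multiple sites? yes; and not an Excluded Installation (article 10)? no. So the operation is not a Tier II Operation.
Under article 14: best available techniques are applied? no; not a Tier II Operation (article 4)? yes; no baseline site report has been submitted? no — 1 of 3 hold (need ≥2) → not satisfied.
Under article 9: the operation releases emissions to air? yes; and the operator holds a certified management system? no; and the operation does not handle listed hazardous substances? no. So the operation is not a Class-H Installation.
Under article 13: the discharge is not to controlled waters? yes; and the operator is a public body? no; and the operation does not involve the combustion of waste? yes. So the operation is not a Controlled Operation.
Under article 8: Class-H Installation (article 9)? no; Controlled Operation (article 13)? no; a baseline site report has been submitted? yes — 1 of 3 hold (need ≥2) → not satisfied.
Under article 5: the operator holds a certified management system? no; the discharge is to controlled waters? no; best available techniques are applied? no — 0 of 3 hold (need ≥2) → not satisfied.
Under article 1: the operation is carried on at a single site? no; and the operation releases emissions to air? yes. So the operation is not a Class-R Facility.
Under article 7: the operation does not involve the combustion of waste? yes; the operator is a public body? no; a baseline site report has been submitted? yes — 2 of 3 hold (need ≥2) → satisfied.
Under article 2: not a Regulated Facility (article 5)? yes; or Class-R Facility (article 1)? no; or Authorised Activity (article 7)? yes. So the operation is an Eligible Undertaking.
Under article 11: Licensed Operation (article 8)? no; or Eligible Undertaking (article 2)? yes. So the operation is a Tier V Process.
Under article 3: Scheduled Discharge (article 14)? no; and Tier V Process (article 11)? yes. So the operation is not a Qualifying Process.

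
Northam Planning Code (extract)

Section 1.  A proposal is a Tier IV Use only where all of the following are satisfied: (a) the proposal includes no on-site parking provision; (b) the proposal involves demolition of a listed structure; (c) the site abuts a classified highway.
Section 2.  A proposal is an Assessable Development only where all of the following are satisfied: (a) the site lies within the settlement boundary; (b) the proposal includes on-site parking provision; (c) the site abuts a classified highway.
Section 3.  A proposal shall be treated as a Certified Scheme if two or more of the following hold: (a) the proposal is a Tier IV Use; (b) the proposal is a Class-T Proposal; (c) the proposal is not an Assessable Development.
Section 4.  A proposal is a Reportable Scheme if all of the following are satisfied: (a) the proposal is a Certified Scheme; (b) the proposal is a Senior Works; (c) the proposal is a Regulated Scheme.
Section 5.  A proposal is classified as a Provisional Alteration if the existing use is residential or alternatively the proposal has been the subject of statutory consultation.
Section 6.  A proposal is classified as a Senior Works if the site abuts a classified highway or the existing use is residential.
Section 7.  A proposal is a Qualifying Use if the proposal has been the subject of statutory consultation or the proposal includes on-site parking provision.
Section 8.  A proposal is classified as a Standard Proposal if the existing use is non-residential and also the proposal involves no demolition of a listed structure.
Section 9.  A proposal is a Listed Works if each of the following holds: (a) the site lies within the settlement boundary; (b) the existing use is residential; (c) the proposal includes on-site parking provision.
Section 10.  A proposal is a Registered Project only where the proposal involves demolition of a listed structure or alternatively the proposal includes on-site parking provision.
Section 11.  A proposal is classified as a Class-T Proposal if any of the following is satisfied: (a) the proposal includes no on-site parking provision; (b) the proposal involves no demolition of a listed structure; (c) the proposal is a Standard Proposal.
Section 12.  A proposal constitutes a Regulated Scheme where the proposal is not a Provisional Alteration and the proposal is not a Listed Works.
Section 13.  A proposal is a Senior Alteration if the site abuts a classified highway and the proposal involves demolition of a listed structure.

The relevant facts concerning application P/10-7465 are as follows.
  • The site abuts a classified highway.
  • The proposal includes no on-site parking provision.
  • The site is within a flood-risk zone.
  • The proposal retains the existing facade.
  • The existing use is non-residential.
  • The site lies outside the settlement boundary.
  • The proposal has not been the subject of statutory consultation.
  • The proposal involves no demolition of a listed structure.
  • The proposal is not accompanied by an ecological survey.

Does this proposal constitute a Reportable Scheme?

Yes

section 1 — Tier IV Use: [the proposal includes no on-site parking provision? yes] AND [the proposal involves demolition of a listed structure? no] AND [the site abuts a classified highway? yes] → not satisfied.
section 8 — Standard Proposal: [the existing use is non-residential? yes] AND [the proposal involves no demolition of a listed structure? yes] → satisfied.
section 11 — Class-T Proposal: [the proposal includes no on-site parking provision? yes] OR [the proposal involves no demolition of a listed structure? yes] OR [Standard Proposal (section 8)? yes] → satisfied.
section 2 — Assessable Development: [the site lies within the settlement boundary? no] AND [the proposal includes on-site parking provision? no] AND [the site abuts a classified highway? yes] → not satisfied.
section 3 — Certified Scheme: Tier IV Use (section 1)? no; Class-T Proposal (section 11)? yes; not an Assessable Development (section 2)? yes — 2 of 3 hold (need ≥2) → satisfied.
section 6 — Senior Works: [the site abuts a classified highway? yes] OR [the existing use is residential? no] → satisfied.
section 5 — Provisional Alteration: [the existing use is residential? no] OR [the proposal has been the subject of statutory consultation? no] → not satisfied.
section 9 — Listed Works: [the site lies within the settlement boundary? no] AND [the existing use is residential? no] AND [the proposal includes on-site parking provision? no] → not satisfied.
section 12 — Regulated Scheme: [not a Provisional Alteration (section 5)? yes] AND [not a Listed Works (section 9)? yes] → satisfied.
section 4 — Reportable Scheme: [Certified Scheme (section 3)? yes] AND [Senior Works (section 6)? yes] AND [Regulated Scheme (section 12)? yes] → satisfied.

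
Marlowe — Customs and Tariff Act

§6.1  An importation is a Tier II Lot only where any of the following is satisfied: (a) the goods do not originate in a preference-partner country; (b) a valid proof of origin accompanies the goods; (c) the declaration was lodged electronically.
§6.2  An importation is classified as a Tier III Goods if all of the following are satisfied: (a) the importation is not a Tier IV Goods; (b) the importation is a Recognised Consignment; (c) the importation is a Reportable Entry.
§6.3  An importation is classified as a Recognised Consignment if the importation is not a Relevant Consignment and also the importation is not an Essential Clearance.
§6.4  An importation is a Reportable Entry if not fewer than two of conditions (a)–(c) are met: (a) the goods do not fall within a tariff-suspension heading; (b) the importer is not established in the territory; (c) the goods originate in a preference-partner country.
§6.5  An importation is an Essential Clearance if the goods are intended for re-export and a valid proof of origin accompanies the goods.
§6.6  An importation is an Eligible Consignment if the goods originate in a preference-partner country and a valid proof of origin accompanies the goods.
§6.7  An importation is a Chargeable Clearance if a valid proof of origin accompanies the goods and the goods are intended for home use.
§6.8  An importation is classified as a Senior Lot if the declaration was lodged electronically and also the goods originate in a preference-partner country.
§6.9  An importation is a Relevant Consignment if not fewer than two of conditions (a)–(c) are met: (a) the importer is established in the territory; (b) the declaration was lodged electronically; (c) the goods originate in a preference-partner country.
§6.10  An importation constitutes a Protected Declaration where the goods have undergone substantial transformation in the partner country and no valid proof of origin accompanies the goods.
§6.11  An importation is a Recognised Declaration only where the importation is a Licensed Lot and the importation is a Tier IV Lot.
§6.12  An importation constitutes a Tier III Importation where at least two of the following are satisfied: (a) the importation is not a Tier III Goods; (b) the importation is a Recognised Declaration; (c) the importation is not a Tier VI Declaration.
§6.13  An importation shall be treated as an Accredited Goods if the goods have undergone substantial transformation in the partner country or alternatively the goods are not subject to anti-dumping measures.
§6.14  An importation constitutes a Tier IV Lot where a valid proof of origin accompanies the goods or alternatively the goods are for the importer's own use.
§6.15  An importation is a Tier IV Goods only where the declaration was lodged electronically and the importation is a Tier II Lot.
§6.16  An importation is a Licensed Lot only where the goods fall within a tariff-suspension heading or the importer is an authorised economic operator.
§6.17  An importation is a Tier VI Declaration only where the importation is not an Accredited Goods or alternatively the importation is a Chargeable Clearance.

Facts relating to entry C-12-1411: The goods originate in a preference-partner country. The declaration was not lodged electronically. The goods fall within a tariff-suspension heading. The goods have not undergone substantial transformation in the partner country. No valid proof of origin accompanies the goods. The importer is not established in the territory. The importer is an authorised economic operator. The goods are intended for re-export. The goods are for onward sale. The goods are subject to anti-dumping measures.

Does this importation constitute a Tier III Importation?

§6.1 — Tier II Lot: [the goods do not originate in a preference-partner country? no] OR [a valid proof of origin accompanies the goods? no] OR [the declaration was lodged electronically? no] → not satisfied.
§6.15 — Tier IV Goods: [the declaration was lodged electronically? no] AND [Tier II Lot (§6.1)? no] → not satisfied.
§6.9 — Relevant Consignment: the importer is established in the territory? no; the declaration was lodged electronically? no; the goods originate in a preference-partner country? yes — 1 of 3 hold (need ≥2) → not satisfied.
§6.5 — Essential Clearance: [the goods are intended for re-export? yes] AND [a valid proof of origin accompanies the goods? no] → not satisfied.
§6.3 — Recognised Consignment: [not a Relevant Consignment (§6.9)? yes] AND [not an Essential Clearance (§6.5)? yes] → satisfied.
§6.4 — Reportable Entry: the goods do not fall within a tariff-suspension heading? no; the importer is not established in the territory? yes; the goods originate in a preference-partner country? yes — 2 of 3 hold (need ≥2) → satisfied.
§6.2 — Tier III Goods: [not a Tier IV Goods (§6.15)? yes] AND [Recognised Consignment (§6.3)? yes] AND [Reportable Entry (§6.4)? yes] → satisfied.
§6.16 — Licensed Lot: [the goods fall within a tariff-suspension heading? yes] OR [the importer is an authorised economic operator? yes] → satisfied.
§6.14 — Tier IV Lot: [a valid proof of origin accompanies the goods? no] OR [the goods are for the importer's own use? no] → not satisfied.
§6.11 — Recognised Declaration: [Licensed Lot (§6.16)? yes] AND [Tier IV Lot (§6.14)? no] → not satisfied.
§6.13 — Accredited Goods: [the goods have undergone substantial transformation in the partner country? no] OR [the goods are not subject to anti-dumping measures? no] → not satisfied.
§6.7 — Chargeable Clearance: [a valid proof of origin accompanies the goods? no] AND [the goods are intended for home use? no] → not satisfied.
§6.17 — Tier VI Declaration: [not an Accredited Goods (§6.13)? yes] OR [Chargeable Clearance (§6.7)? no] → satisfied.
§6.12 — Tier III Importation: not a Tier III Goods (§6.2)? no; Recognised Declaration (§6.11)? no; not a Tier VI Declaration (§6.17)? no — 0 of 3 hold (need ≥2) → not satisfied.

No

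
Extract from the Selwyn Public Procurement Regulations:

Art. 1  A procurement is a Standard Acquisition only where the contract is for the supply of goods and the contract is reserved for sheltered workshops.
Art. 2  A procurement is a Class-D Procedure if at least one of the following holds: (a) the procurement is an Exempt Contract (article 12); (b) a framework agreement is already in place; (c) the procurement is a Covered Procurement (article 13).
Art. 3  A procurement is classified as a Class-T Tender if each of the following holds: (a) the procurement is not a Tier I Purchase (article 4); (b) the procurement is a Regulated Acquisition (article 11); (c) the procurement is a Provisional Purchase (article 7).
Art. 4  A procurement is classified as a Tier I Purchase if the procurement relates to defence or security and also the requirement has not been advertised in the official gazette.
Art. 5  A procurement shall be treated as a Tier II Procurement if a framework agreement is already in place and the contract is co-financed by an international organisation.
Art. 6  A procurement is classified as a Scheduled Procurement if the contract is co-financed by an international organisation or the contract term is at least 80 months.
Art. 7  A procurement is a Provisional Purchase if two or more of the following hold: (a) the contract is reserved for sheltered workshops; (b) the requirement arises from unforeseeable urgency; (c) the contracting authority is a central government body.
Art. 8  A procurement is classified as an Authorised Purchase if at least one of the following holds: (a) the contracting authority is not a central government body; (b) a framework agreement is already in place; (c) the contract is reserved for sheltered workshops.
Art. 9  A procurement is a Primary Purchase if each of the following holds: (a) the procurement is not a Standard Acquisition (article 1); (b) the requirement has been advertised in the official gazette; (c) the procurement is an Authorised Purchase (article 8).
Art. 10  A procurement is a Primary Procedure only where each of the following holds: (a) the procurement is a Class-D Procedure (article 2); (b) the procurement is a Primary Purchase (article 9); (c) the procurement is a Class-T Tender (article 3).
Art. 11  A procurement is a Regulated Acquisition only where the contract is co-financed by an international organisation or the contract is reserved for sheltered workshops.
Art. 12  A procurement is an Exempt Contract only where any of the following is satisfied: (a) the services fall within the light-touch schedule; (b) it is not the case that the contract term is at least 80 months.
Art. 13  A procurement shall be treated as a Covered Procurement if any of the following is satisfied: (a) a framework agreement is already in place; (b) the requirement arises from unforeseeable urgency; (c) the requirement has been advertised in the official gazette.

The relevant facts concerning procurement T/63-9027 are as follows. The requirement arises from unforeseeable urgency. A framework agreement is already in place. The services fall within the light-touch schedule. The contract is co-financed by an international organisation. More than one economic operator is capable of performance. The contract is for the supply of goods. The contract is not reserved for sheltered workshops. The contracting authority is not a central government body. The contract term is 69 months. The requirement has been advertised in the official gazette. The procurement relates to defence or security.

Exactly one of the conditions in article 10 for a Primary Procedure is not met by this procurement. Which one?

Class-T Tender

Under article 12: the services fall within the light-touch schedule? yes; or contract term: 69 months ≥ 80 months? no, so negated condition yes. So the procurement is an Exempt Contract.
Under article 13: a framework agreement is already in place? yes; or the requirement arises from unforeseeable urgency? yes; or the requirement has been advertised in the official gazette? yes. So the procurement is a Covered Procurement.
Under article 2: Exempt Contract (article 12)? yes; or a framework agreement is already in place? yes; or Covered Procurement (article 13)? yes. So the procurement is a Class-D Procedure.
Under article 1: the contract is for the supply of goods? yes; and the contract is reserved for sheltered workshops? no. So the procurement is not a Standard Acquisition.
Under article 8: the contracting authority is not a central government body? yes; or a framework agreement is already in place? yes; or the contract is reserved for sheltered workshops? no. So the procurement is an Authorised Purchase.
Under article 9: not a Standard Acquisition (article 1)? yes; and the requirement has been advertised in the official gazette? yes; and Authorised Purchase (article 8)? yes. So the procurement is a Primary Purchase.
Under article 4: the procurement relates to defence or security? yes; and the requirement has not been advertised in the official gazette? no. So the procurement is not a Tier I Purchase.
Under article 11: the contract is co-financed by an international organisation? yes; or the contract is reserved for sheltered workshops? no. So the procurement is a Regulated Acquisition.
Under article 7: the contract is reserved for sheltered workshops? no; the requirement arises from unforeseeable urgency? yes; the contracting authority is a central government body? no — 1 of 3 hold (need ≥2) → not satisfied.
Under article 3: not a Tier I Purchase (article 4)? yes; and Regulated Acquisition (article 11)? yes; and Provisional Purchase (article 7)? no. So the procurement is not a Class-T Tender.
Under article 10: Class-D Procedure (article 2)? yes; and Primary Purchase (article 9)? yes; and Class-T Tender (article 3)? no. So the procurement is not a Primary Procedure.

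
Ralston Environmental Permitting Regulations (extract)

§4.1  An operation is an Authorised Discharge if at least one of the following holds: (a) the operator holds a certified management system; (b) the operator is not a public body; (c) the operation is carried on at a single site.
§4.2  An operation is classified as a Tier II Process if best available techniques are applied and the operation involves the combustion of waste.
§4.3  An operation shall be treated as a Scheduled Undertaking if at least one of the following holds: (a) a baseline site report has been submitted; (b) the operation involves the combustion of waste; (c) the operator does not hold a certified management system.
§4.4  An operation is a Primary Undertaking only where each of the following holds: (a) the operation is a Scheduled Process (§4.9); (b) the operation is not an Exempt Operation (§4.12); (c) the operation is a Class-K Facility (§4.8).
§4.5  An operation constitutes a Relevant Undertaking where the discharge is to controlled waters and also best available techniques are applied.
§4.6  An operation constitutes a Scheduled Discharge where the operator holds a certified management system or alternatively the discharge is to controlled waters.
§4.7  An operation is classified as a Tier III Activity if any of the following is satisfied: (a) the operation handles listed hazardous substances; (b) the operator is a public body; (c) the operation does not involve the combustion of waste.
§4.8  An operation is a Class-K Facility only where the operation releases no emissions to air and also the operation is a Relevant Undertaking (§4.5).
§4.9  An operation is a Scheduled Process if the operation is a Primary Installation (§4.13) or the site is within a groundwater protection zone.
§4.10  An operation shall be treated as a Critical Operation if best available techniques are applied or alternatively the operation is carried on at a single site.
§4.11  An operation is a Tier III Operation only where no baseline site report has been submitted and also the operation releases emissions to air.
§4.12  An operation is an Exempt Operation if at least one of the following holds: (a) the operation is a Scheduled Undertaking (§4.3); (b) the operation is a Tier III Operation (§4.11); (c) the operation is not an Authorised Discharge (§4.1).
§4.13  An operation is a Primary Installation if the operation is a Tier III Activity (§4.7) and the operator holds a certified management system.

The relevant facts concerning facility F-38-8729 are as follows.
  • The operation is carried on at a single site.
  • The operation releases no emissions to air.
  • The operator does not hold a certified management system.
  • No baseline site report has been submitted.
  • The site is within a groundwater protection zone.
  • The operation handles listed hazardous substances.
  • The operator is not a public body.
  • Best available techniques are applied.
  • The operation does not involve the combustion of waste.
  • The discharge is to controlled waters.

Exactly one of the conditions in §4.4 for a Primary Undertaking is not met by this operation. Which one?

Under §4.7: the operation handles listed hazardous substances? yes; or the operator is a public body? no; or the operation does not involve the combustion of waste? yes. So the operation is a Tier III Activity.
Under §4.13: Tier III Activity (§4.7)? yes; and the operator holds a certified management system? no. So the operation is not a Primary Installation.
Under §4.9: Primary Installation (§4.13)? no; or the site is within a groundwater protection zone? yes. So the operation is a Scheduled Process.
Under §4.3: a baseline site report has been submitted? no; or the operation involves the combustion of waste? no; or the operator does not hold a certified management system? yes. So the operation is a Scheduled Undertaking.
Under §4.11: no baseline site report has been submitted? yes; and the operation releases emissions to air? no. So the operation is not a Tier III Operation.
Under §4.1: the operator holds a certified management system? no; or the operator is not a public body? yes; or the operation is carried on at a single site? yes. So the operation is an Authorised Discharge.
Under §4.12: Scheduled Undertaking (§4.3)? yes; or Tier III Operation (§4.11)? no; or not an Authorised Discharge (§4.1)? no. So the operation is an Exempt Operation.
Under §4.5: the discharge is to controlled waters? yes; and best available techniques are applied? yes. So the operation is a Relevant Undertaking.
Under §4.8: the operation releases no emissions to air? yes; and Relevant Undertaking (§4.5)? yes. So the operation is a Class-K Facility.
Under §4.4: Scheduled Process (§4.9)? yes; and not an Exempt Operation (§4.12)? no; and Class-K Facility (§4.8)? yes. So the operation is not a Primary Undertaking.

Exempt Operation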